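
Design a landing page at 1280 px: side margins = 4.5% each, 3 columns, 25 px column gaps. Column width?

371.6 px

Margins: 4.5% × 1280 = 57.6 px each, so content = 1280 − 115.2 = 1164.8 px.
3 columns + 2 column gaps: 3c + 2·25 = 1164.8.
3c = 1164.8 − 50 = 1114.8, so c = 371.6 px.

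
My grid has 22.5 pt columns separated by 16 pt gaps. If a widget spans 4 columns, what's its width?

138 pt

4 columns plus 3 gaps: 90 + 48 = 138 pt.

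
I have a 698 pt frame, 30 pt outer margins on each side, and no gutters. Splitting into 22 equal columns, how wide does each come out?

Content width = 698 − 2·30 = 638 pt.
638 / 22 = 29 pt per column.

29 pt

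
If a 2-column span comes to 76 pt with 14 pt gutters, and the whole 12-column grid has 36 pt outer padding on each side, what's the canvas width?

76 − 1·14 = 62; ÷2 gives c = 31 pt.
Adding margins, columns and gutters: 72 + 372 + 154 = 598 pt.

598 pt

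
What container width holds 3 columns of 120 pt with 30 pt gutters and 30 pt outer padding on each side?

480 pt

Adding margins, columns and gutters: 60 + 360 + 60 = 480 pt.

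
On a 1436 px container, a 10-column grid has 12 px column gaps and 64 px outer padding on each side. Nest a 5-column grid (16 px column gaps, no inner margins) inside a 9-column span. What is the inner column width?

Outer content = 1436 − 2·64 = 1308 px.
10 columns + 9 column gaps: 10c + 9·12 = 1308.
10c = 1308 − 108 = 1200, so c = 120 px.
Span of 9: 9·120 + 8·12 = 1080 + 96 = 1176 px.
5 columns + 4 column gaps: 5d + 4·16 = 1176.
5d = 1176 − 64 = 1112, so d = 222.4 px.

222.4 px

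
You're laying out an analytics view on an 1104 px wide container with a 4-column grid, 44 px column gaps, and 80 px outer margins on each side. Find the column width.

Take off 160 px of margins, leaving 944 px.
Subtracting 3 column gaps of 44 leaves 812 for 4 columns, so c = 203 px.

203 px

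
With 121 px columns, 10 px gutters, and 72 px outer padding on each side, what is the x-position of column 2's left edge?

Each column+gutter stride is 131 px; 1 of them past the 72 px margin is 72 + 131 = 203 px.

203 px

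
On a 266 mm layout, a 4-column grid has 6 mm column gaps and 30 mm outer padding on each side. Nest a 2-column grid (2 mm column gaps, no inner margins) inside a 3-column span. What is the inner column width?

Outer content = 266 − 2·30 = 206 mm.
4c + 3·6 = 206 → 4c = 188 → c = 47 mm.
Span of 3: 3·47 + 2·6 = 141 + 12 = 153 mm.
153 − 1·2 = 151; ÷2 gives d = 75.5 mm.

75.5 mm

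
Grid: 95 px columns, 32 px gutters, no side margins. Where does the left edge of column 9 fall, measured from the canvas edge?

1016 px

Before column 9: 8 columns + 8 gutters.
Offset = 8·(95 + 32) = 8·127 = 1016 px.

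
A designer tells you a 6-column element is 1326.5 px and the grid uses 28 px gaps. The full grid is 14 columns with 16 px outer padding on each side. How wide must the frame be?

3164.5 px

6 columns + 5 gaps: 6c + 5·28 = 1326.5.
6c = 1326.5 − 140 = 1186.5, so c = 197.75 px.
Frame = 2·16 + 14·197.75 + 13·28 = 32 + 2768.5 + 364 = 3164.5 px.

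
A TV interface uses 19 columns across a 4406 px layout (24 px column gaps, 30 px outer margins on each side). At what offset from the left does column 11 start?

2330 px

Inside the margins: 4406 − 60 = 4346 px.
19 columns + 18 column gaps: 19c + 18·24 = 4346.
19c = 4346 − 432 = 3914, so c = 206 px.
Each column+gutter stride is 230 px; 10 of them past the 30 px margin is 30 + 2300 = 2330 px.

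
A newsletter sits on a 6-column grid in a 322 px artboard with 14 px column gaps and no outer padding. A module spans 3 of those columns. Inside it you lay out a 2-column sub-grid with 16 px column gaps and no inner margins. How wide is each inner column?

6 columns + 5 column gaps: 6c + 5·14 = 322.
6c = 322 − 70 = 252, so c = 42 px.
Span of 3: 3·42 + 2·14 = 126 + 28 = 154 px.
154 − 1·16 = 138; ÷2 gives d = 69 px.

69 px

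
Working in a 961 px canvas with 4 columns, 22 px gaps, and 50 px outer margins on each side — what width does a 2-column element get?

419.5 px

Take off 100 px of margins, leaving 861 px.
4 columns + 3 gaps: 4c + 3·22 = 861.
4c = 861 − 66 = 795, so c = 198.75 px.
Span of 2: 2·198.75 + 1·22 = 397.5 + 22 = 419.5 px.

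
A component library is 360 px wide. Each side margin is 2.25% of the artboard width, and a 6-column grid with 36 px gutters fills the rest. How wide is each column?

360 × (1 − 2·2.25%) = 360 × 95.5% = 343.8 px for the columns.
343.8 − 5·36 = 163.8; ÷6 gives c = 27.3 px.

27.3 px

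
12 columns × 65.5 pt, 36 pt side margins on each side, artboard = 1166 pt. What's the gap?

Subtract both margins: 1166 − 2·36 = 1094 pt.
Columns use 786 pt, leaving 308 pt across 11 gaps = 28 pt each.

28 pt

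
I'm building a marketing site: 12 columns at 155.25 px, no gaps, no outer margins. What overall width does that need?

Total width: 12·155.25 = 1863 px.

1863 px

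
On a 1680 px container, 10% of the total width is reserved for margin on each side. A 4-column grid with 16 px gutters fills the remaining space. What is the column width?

1680 × (1 − 2·10%) = 1680 × 80% = 1344 px for the columns.
4c + 3·16 = 1344 → 4c = 1296 → c = 324 px.

324 px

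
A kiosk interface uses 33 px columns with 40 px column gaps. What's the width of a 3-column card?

Span of 3: 3·33 + 2·40 = 99 + 80 = 179 px.

179 px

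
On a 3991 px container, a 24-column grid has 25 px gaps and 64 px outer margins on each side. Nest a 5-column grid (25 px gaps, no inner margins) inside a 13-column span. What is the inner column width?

396.2 px

Inside the margins: 3991 − 128 = 3863 px.
3863 − 23·25 = 3288; ÷24 gives c = 137 px.
13-column span = 13·137 + 12·25 = 2081 px.
5d + 4·25 = 2081 → 5d = 1981 → d = 396.2 px.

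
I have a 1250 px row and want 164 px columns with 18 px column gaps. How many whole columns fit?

6 columns: 6·164 + 5·18 = 1074 px ≤ 1250.
7 columns: 1256 px > 1250. So 6.

6 columns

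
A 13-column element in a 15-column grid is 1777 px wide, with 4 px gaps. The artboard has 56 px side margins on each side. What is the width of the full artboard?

2163 px

13c + 12·4 = 1777 → 13c = 1729 → c = 133 px.
Artboard = 2·56 + 15·133 + 14·4 = 112 + 1995 + 56 = 2163 px.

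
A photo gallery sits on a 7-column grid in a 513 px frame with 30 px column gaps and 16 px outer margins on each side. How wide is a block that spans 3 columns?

Take off 32 px of margins, leaving 481 px.
Subtracting 6 column gaps of 30 leaves 301 for 7 columns, so c = 43 px.
Span of 3: 3·43 + 2·30 = 129 + 60 = 189 px.

189 px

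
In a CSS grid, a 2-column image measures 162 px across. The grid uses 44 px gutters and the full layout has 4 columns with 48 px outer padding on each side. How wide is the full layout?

464 px

2c + 1·44 = 162 → 2c = 118 → c = 59 px.
Adding margins, columns and gutters: 96 + 236 + 132 = 464 px.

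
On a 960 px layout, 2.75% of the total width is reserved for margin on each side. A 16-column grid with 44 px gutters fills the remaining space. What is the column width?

Margins: 2.75% × 960 = 26.4 px each, so content = 960 − 52.8 = 907.2 px.
907.2 − 15·44 = 247.2; ÷16 gives c = 15.45 px.

15.45 px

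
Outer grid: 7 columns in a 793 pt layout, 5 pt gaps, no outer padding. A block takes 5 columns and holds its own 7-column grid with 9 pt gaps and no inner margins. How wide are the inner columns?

73 pt

793 − 6·5 = 763; ÷7 gives c = 109 pt.
Span of 5: 5·109 + 4·5 = 545 + 20 = 565 pt.
7 columns + 6 gaps: 7d + 6·9 = 565.
7d = 565 − 54 = 511, so d = 73 pt.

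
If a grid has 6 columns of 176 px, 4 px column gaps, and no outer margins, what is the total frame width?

Frame = 6·176 + 5·4 = 1056 + 20 = 1076 px.

1076 px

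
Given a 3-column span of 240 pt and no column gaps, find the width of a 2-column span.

160 pt

3c = 240 → c = 80 pt.
2-column span = 2·80 = 160 pt.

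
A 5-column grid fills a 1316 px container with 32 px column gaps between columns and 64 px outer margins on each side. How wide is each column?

Take off 128 px of margins, leaving 1188 px.
1188 − 4·32 = 1060; ÷5 gives c = 212 px.

212 px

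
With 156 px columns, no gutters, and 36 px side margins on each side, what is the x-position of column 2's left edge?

192 px

Each column+gutter stride is 156 px; 1 of them past the 36 px margin is 36 + 156 = 192 px.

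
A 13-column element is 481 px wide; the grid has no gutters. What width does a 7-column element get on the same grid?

259 px

With no gutters, each column is 481/13 = 37 px.
With no gutters, 7 columns span 7·37 = 259 px.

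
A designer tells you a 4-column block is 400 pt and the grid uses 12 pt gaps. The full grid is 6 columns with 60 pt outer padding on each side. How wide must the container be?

726 pt

400 − 3·12 = 364; ÷4 gives c = 91 pt.
Container = 2·60 + 6·91 + 5·12 = 120 + 546 + 60 = 726 pt.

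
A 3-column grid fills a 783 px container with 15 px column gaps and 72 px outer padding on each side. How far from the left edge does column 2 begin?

290 px

Inside the margins: 783 − 144 = 639 px.
3c + 2·15 = 639 → 3c = 609 → c = 203 px.
Column 2 starts at margin + 1·(column + gutter) = 72 + 1·218 = 290 px.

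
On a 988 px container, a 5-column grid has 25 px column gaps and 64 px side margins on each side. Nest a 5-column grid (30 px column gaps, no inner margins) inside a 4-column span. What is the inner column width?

Outer content = 988 − 2·64 = 860 px.
5c + 4·25 = 860 → 5c = 760 → c = 152 px.
4-column span = 4·152 + 3·25 = 683 px.
5 columns + 4 column gaps: 5d + 4·30 = 683.
5d = 683 − 120 = 563, so d = 112.6 px.

112.6 px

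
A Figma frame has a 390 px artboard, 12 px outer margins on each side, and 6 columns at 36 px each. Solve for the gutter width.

30 px

Subtract both margins: 390 − 2·12 = 366 px.
Columns use 216 px, leaving 150 px across 5 gutters = 30 px each.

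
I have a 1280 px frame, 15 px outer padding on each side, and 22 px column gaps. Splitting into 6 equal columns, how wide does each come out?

190 px

Inside the margins: 1280 − 30 = 1250 px.
6c + 5·22 = 1250 → 6c = 1140 → c = 190 px.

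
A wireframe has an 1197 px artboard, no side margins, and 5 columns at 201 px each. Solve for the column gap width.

5·201 + 4g = 1197 → 4g = 192 → g = 48 px.

48 px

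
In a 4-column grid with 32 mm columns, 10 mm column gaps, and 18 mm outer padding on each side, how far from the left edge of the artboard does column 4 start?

Before column 4: the margin + 3 columns + 3 column gaps.
Offset = 18 + 3·(32 + 10) = 18 + 126 = 144 mm.

144 mm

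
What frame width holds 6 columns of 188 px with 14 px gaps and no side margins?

Summing: 1128 + 70 = 1198 px.

1198 px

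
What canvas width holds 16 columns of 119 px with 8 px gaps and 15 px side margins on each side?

Adding margins, columns and gutters: 30 + 1904 + 120 = 2054 px.

2054 px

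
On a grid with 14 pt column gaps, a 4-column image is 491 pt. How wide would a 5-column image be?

617.25 pt

491 − 3·14 = 449; ÷4 gives c = 112.25 pt.
5 columns plus 4 column gaps: 561.25 + 56 = 617.25 pt.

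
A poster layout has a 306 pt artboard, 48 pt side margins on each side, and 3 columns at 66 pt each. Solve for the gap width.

Take off 96 pt of margins, leaving 210 pt.
Columns use 198 pt, leaving 12 pt across 2 gaps = 6 pt each.

6 pt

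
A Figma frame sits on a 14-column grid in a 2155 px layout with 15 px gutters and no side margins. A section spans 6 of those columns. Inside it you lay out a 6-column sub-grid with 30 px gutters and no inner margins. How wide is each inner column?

2155 − 13·15 = 1960; ÷14 gives c = 140 px.
6 columns plus 5 gutters: 840 + 75 = 915 px.
Subtracting 5 gutters of 30 leaves 765 for 6 columns, so d = 127.5 px.

127.5 px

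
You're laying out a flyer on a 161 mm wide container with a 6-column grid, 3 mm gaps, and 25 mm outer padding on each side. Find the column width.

Inside the margins: 161 − 50 = 111 mm.
Subtracting 5 gaps of 3 leaves 96 for 6 columns, so c = 16 mm.

16 mm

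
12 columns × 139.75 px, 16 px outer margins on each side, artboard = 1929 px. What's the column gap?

20 px

Take off 32 px of margins, leaving 1897 px.
12·139.75 + 11g = 1897 → 11g = 220 → g = 20 px.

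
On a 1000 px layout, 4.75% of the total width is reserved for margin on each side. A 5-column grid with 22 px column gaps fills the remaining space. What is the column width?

1000 × (1 − 2·4.75%) = 1000 × 90.5% = 905 px for the columns.
5c + 4·22 = 905 → 5c = 817 → c = 163.4 px.

163.4 px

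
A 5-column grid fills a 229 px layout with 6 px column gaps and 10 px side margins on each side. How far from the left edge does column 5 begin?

182 px

Subtract both margins: 229 − 2·10 = 209 px.
5 columns + 4 column gaps: 5c + 4·6 = 209.
5c = 209 − 24 = 185, so c = 37 px.
Each column+gutter stride is 43 px; 4 of them past the 10 px margin is 10 + 172 = 182 px.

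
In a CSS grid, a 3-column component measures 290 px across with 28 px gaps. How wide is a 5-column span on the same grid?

502 px

Subtracting 2 gaps of 28 leaves 234 for 3 columns, so c = 78 px.
5-column span = 5·78 + 4·28 = 502 px.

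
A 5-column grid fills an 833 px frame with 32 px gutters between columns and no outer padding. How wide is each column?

141 px

Subtracting 4 gutters of 32 leaves 705 for 5 columns, so c = 141 px.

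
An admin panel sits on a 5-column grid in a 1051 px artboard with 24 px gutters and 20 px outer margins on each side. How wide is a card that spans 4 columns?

804 px

Content width = 1051 − 2·20 = 1011 px.
5c + 4·24 = 1011 → 5c = 915 → c = 183 px.
4 columns plus 3 gutters: 732 + 72 = 804 px.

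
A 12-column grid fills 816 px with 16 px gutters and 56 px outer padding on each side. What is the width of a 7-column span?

Take off 112 px of margins, leaving 704 px.
12 columns + 11 gutters: 12c + 11·16 = 704.
12c = 704 − 176 = 528, so c = 44 px.
7 columns plus 6 gutters: 308 + 96 = 404 px.

404 px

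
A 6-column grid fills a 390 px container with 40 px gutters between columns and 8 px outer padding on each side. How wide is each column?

Subtract both margins: 390 − 2·8 = 374 px.
6c + 5·40 = 374 → 6c = 174 → c = 29 px.

29 px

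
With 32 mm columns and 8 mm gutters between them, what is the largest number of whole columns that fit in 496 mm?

k columns need k·32 + (k−1)·8 = k·40 − 8.
k·40 − 8 ≤ 496 → k ≤ 504 / 40 ≈ 12.60, so k = 12.

12 columns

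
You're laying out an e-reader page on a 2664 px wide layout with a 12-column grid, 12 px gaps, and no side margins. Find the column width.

12c + 11·12 = 2664 → 12c = 2532 → c = 211 px.

211 px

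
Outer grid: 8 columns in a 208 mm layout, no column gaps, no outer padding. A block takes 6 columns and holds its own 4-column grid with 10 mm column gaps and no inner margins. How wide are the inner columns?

31.5 mm

208 / 8 = 26 mm per column.
6-column span = 6·26 = 156 mm.
156 − 3·10 = 126; ÷4 gives d = 31.5 mm.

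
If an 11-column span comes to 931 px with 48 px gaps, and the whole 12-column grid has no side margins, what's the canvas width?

1020 px

Subtracting 10 gaps of 48 leaves 451 for 11 columns, so c = 41 px.
Canvas = 12·41 + 11·48 = 492 + 528 = 1020 px.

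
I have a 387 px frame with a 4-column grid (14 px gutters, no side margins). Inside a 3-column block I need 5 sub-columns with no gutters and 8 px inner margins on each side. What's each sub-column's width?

4 columns + 3 gutters: 4c + 3·14 = 387.
4c = 387 − 42 = 345, so c = 86.25 px.
3-column span = 3·86.25 + 2·14 = 286.75 px.
Inner content = 286.75 − 2·8 = 270.75 px.
270.75 / 5 = 54.15 px per column.

54.15 px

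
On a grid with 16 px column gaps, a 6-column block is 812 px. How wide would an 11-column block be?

6c + 5·16 = 812 → 6c = 732 → c = 122 px.
11 columns plus 10 column gaps: 1342 + 160 = 1502 px.

1502 px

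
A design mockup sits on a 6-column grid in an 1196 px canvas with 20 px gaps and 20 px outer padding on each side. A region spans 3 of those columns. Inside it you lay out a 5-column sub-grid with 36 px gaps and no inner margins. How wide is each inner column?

Inside the margins: 1196 − 40 = 1156 px.
Subtracting 5 gaps of 20 leaves 1056 for 6 columns, so c = 176 px.
3 columns plus 2 gaps: 528 + 40 = 568 px.
568 − 4·36 = 424; ÷5 gives d = 84.8 px.

84.8 px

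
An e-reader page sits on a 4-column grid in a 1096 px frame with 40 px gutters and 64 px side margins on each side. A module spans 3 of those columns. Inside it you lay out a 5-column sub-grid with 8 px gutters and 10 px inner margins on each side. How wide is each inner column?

132.8 px

Inside the margins: 1096 − 128 = 968 px.
4 columns + 3 gutters: 4c + 3·40 = 968.
4c = 968 − 120 = 848, so c = 212 px.
3-column span = 3·212 + 2·40 = 716 px.
Inner content = 716 − 2·10 = 696 px.
696 − 4·8 = 664; ÷5 gives d = 132.8 px.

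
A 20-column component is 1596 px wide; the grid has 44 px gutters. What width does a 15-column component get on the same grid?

1186 px

20c + 19·44 = 1596 → 20c = 760 → c = 38 px.
15-column span = 15·38 + 14·44 = 1186 px.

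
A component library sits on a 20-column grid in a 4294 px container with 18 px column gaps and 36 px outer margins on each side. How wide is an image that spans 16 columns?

Take off 72 px of margins, leaving 4222 px.
4222 − 19·18 = 3880; ÷20 gives c = 194 px.
16-column span = 16·194 + 15·18 = 3374 px.

3374 px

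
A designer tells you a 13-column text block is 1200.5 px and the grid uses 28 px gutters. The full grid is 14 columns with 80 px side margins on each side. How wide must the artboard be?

13 columns + 12 gutters: 13c + 12·28 = 1200.5.
13c = 1200.5 − 336 = 864.5, so c = 66.5 px.
Adding margins, columns and gutters: 160 + 931 + 364 = 1455 px.

1455 px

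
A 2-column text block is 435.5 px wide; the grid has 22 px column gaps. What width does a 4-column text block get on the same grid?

893 px

2 columns + 1 column gap: 2c + 1·22 = 435.5.
2c = 435.5 − 22 = 413.5, so c = 206.75 px.
4-column span = 4·206.75 + 3·22 = 893 px.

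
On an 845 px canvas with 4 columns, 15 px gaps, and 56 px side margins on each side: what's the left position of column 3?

Take off 112 px of margins, leaving 733 px.
4 columns + 3 gaps: 4c + 3·15 = 733.
4c = 733 − 45 = 688, so c = 172 px.
Before column 3: the margin + 2 columns + 2 gaps.
Offset = 56 + 2·(172 + 15) = 56 + 374 = 430 px.

430 px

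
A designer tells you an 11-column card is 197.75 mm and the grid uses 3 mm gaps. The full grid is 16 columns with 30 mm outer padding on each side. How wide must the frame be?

11 columns + 10 gaps: 11c + 10·3 = 197.75.
11c = 197.75 − 30 = 167.75, so c = 15.25 mm.
Total width: 2·30 + 16·15.25 + 15·3 = 349 mm.

349 mm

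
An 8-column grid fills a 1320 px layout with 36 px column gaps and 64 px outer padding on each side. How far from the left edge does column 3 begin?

Take off 128 px of margins, leaving 1192 px.
1192 − 7·36 = 940; ÷8 gives c = 117.5 px.
Column 3 starts at margin + 2·(column + gutter) = 64 + 2·153.5 = 371 px.

371 px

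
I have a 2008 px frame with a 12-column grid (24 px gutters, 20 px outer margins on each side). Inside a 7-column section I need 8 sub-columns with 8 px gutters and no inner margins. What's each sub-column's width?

Subtract both margins: 2008 − 2·20 = 1968 px.
1968 − 11·24 = 1704; ÷12 gives c = 142 px.
Span of 7: 7·142 + 6·24 = 994 + 144 = 1138 px.
1138 − 7·8 = 1082; ÷8 gives d = 135.25 px.

135.25 px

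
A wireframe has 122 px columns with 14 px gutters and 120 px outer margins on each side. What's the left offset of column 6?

Each column+gutter stride is 136 px; 5 of them past the 120 px margin is 120 + 680 = 800 px.

800 px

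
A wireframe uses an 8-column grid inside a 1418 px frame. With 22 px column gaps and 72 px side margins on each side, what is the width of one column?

140 px

Take off 144 px of margins, leaving 1274 px.
8 columns + 7 column gaps: 8c + 7·22 = 1274.
8c = 1274 − 154 = 1120, so c = 140 px.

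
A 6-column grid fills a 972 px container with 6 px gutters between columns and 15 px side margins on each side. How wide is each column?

152 px

Inside the margins: 972 − 30 = 942 px.
6 columns + 5 gutters: 6c + 5·6 = 942.
6c = 942 − 30 = 912, so c = 152 px.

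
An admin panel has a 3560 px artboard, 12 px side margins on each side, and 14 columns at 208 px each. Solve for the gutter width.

Take off 24 px of margins, leaving 3536 px.
Columns use 2912 px, leaving 624 px across 13 gutters = 48 px each.

48 px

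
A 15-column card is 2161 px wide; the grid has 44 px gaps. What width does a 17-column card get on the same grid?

2455 px

Subtracting 14 gaps of 44 leaves 1545 for 15 columns, so c = 103 px.
17-column span = 17·103 + 16·44 = 2455 px.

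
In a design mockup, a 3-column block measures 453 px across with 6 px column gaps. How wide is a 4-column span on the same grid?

606 px

453 − 2·6 = 441; ÷3 gives c = 147 px.
Span of 4: 4·147 + 3·6 = 588 + 18 = 606 px.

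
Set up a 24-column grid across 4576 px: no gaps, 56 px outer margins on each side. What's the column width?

186 px

Subtract both margins: 4576 − 2·56 = 4464 px.
4464 / 24 = 186 px per column.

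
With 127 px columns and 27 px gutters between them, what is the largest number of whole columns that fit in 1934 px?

Each extra column adds 127 + 27 = 154 px.
(1934 + 27) / 154 = 12.73, so 12 columns fit.

12 columns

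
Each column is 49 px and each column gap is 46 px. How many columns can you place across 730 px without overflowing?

8 columns: 8·49 + 7·46 = 714 px ≤ 730.
9 columns: 809 px > 730. So 8.

8 columns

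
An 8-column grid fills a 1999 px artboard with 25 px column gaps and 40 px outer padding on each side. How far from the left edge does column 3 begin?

Content = 1999 − 2·40 = 1919 px.
Subtracting 7 column gaps of 25 leaves 1744 for 8 columns, so c = 218 px.
Column 3 starts at margin + 2·(column + gutter) = 40 + 2·243 = 526 px.

526 px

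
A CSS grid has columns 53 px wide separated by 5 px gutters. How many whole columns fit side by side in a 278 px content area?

4 columns: 4·53 + 3·5 = 227 px ≤ 278.
5 columns: 285 px > 278. So 4.

4 columns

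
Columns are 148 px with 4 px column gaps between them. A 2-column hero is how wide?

300 px

2 columns plus 1 column gap: 296 + 4 = 300 px.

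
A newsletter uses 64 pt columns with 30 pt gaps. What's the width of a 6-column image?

534 pt

Span of 6: 6·64 + 5·30 = 384 + 150 = 534 pt.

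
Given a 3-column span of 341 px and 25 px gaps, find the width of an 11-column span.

341 − 2·25 = 291; ÷3 gives c = 97 px.
Span of 11: 11·97 + 10·25 = 1067 + 250 = 1317 px.

1317 px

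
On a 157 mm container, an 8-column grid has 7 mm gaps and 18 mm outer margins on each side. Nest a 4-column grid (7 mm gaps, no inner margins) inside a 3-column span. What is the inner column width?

Outer content = 157 − 2·18 = 121 mm.
121 − 7·7 = 72; ÷8 gives c = 9 mm.
3 columns plus 2 gaps: 27 + 14 = 41 mm.
4d + 3·7 = 41 → 4d = 20 → d = 5 mm.

5 mm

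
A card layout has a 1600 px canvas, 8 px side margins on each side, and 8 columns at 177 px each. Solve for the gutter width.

Subtract both margins: 1600 − 2·8 = 1584 px.
8 columns take 8·177 = 1416 px; remaining 168 splits into 7 gutters.
g = 168 / 7 = 24 px.

24 px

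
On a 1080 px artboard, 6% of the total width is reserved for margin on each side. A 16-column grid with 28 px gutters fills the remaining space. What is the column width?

Each margin = 6% of 1080 = 64.8 px; content = 1080 − 2·64.8 = 950.4 px.
950.4 − 15·28 = 530.4; ÷16 gives c = 33.15 px.

33.15 px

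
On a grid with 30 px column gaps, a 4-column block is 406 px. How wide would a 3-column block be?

297 px

4 columns + 3 column gaps: 4c + 3·30 = 406.
4c = 406 − 90 = 316, so c = 79 px.
Span of 3: 3·79 + 2·30 = 237 + 60 = 297 px.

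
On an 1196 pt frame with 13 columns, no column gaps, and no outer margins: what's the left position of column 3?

184 pt

1196 / 13 = 92 pt per column.
No margin, so column 3 starts at 2·(column + gutter) = 2·92 = 184 pt.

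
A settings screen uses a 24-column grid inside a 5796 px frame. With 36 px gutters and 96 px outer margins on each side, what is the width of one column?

Take off 192 px of margins, leaving 5604 px.
24 columns + 23 gutters: 24c + 23·36 = 5604.
24c = 5604 − 828 = 4776, so c = 199 px.

199 px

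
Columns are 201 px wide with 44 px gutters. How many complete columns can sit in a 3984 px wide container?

16 columns

k columns need k·201 + (k−1)·44 = k·245 − 44.
k·245 − 44 ≤ 3984 → k ≤ 4028 / 245 ≈ 16.44, so k = 16.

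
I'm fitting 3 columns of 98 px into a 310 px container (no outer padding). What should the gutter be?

3·98 + 2g = 310 → 2g = 16 → g = 8 px.

8 px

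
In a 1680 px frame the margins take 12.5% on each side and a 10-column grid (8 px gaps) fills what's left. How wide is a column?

118.8 px

Margins: 12.5% × 1680 = 210 px each, so content = 1680 − 420 = 1260 px.
1260 − 9·8 = 1188; ÷10 gives c = 118.8 px.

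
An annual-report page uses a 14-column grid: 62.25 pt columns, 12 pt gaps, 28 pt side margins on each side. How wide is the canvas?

1083.5 pt

Adding margins, columns and gutters: 56 + 871.5 + 156 = 1083.5 pt.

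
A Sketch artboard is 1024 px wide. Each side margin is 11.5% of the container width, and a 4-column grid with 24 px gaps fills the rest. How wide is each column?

Margins: 11.5% × 1024 = 117.76 px each, so content = 1024 − 235.52 = 788.48 px.
4 columns + 3 gaps: 4c + 3·24 = 788.48.
4c = 788.48 − 72 = 716.48, so c = 179.12 px.

179.12 px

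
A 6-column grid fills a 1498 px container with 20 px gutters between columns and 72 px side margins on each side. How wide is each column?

Subtract both margins: 1498 − 2·72 = 1354 px.
6 columns + 5 gutters: 6c + 5·20 = 1354.
6c = 1354 − 100 = 1254, so c = 209 px.

209 px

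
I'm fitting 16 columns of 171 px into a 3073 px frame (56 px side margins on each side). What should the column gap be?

Subtract both margins: 3073 − 2·56 = 2961 px.
Columns use 2736 px, leaving 225 px across 15 column gaps = 15 px each.

15 px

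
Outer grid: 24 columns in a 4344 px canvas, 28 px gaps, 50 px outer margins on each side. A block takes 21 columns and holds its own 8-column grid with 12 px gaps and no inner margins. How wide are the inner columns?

453.25 px

Outer content = 4344 − 2·50 = 4244 px.
24 columns + 23 gaps: 24c + 23·28 = 4244.
24c = 4244 − 644 = 3600, so c = 150 px.
21 columns plus 20 gaps: 3150 + 560 = 3710 px.
3710 − 7·12 = 3626; ÷8 gives d = 453.25 px.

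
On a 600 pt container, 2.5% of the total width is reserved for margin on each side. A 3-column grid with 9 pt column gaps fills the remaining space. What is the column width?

600 × (1 − 2·2.5%) = 600 × 95% = 570 pt for the columns.
Subtracting 2 column gaps of 9 leaves 552 for 3 columns, so c = 184 pt.

184 pt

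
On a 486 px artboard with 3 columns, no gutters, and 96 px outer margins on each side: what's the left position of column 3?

Subtract both margins: 486 − 2·96 = 294 px.
3c = 294 → c = 98 px.
Each column+gutter stride is 98 px; 2 of them past the 96 px margin is 96 + 196 = 292 px.

292 px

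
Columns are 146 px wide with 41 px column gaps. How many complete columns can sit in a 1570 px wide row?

8 columns: 8·146 + 7·41 = 1455 px ≤ 1570.
9 columns: 1642 px > 1570. So 8.

8 columns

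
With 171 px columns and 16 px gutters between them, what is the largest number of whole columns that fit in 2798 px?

15 columns: 15·171 + 14·16 = 2789 px ≤ 2798.
16 columns: 2976 px > 2798. So 15.

15 columns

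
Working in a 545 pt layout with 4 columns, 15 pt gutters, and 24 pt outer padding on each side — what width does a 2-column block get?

241 pt

Inside the margins: 545 − 48 = 497 pt.
Subtracting 3 gutters of 15 leaves 452 for 4 columns, so c = 113 pt.
2 columns plus 1 gutter: 226 + 15 = 241 pt.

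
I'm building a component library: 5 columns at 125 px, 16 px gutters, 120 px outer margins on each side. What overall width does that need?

929 px

Total width: 2·120 + 5·125 + 4·16 = 929 px.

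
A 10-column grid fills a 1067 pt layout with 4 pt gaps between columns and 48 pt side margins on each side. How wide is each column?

Take off 96 pt of margins, leaving 971 pt.
10 columns + 9 gaps: 10c + 9·4 = 971.
10c = 971 − 36 = 935, so c = 93.5 pt.

93.5 pt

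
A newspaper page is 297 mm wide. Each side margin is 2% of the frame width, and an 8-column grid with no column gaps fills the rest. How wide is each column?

297 × (1 − 2·2%) = 297 × 96% = 285.12 mm for the columns.
285.12 / 8 = 35.64 mm per column.

35.64 mm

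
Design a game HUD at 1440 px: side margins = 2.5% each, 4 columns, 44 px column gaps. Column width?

1440 × (1 − 2·2.5%) = 1440 × 95% = 1368 px for the columns.
Subtracting 3 column gaps of 44 leaves 1236 for 4 columns, so c = 309 px.

309 px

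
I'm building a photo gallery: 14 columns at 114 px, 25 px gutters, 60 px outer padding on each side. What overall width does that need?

Total width: 2·60 + 14·114 + 13·25 = 2041 px.

2041 px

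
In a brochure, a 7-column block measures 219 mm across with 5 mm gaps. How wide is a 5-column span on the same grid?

7 columns + 6 gaps: 7c + 6·5 = 219.
7c = 219 − 30 = 189, so c = 27 mm.
5 columns plus 4 gaps: 135 + 20 = 155 mm.

155 mm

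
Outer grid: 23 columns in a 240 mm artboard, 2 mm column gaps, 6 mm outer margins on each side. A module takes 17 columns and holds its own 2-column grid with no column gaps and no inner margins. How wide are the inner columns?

84 mm

Inside the margins: 240 − 12 = 228 mm.
Subtracting 22 column gaps of 2 leaves 184 for 23 columns, so c = 8 mm.
17 columns plus 16 column gaps: 136 + 32 = 168 mm.
2d = 168 → d = 84 mm.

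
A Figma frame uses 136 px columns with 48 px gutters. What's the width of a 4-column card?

688 px

4-column span = 4·136 + 3·48 = 688 px.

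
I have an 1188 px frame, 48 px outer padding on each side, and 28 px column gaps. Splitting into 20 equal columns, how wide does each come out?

Inside the margins: 1188 − 96 = 1092 px.
20c + 19·28 = 1092 → 20c = 560 → c = 28 px.

28 px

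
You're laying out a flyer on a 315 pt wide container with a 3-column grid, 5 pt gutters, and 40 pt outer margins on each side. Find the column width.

Subtract both margins: 315 − 2·40 = 235 pt.
3 columns + 2 gutters: 3c + 2·5 = 235.
3c = 235 − 10 = 225, so c = 75 pt.

75 pt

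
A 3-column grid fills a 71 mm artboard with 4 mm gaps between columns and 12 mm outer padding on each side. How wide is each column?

13 mm

Inside the margins: 71 − 24 = 47 mm.
3 columns + 2 gaps: 3c + 2·4 = 47.
3c = 47 − 8 = 39, so c = 13 mm.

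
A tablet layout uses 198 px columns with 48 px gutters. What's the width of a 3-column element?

690 px

3 columns plus 2 gutters: 594 + 96 = 690 px.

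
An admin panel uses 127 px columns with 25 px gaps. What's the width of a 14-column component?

2103 px

14-column span = 14·127 + 13·25 = 2103 px.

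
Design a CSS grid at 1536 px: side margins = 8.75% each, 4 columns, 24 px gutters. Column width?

1536 × (1 − 2·8.75%) = 1536 × 82.5% = 1267.2 px for the columns.
4c + 3·24 = 1267.2 → 4c = 1195.2 → c = 298.8 px.

298.8 px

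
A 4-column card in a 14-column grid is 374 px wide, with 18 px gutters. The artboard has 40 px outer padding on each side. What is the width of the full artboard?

374 − 3·18 = 320; ÷4 gives c = 80 px.
Adding margins, columns and gutters: 80 + 1120 + 234 = 1434 px.

1434 px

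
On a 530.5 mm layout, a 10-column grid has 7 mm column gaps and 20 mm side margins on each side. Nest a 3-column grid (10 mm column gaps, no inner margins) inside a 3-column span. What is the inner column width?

40.75 mm

Subtract both margins: 530.5 − 2·20 = 490.5 mm.
10c + 9·7 = 490.5 → 10c = 427.5 → c = 42.75 mm.
3 columns plus 2 column gaps: 128.25 + 14 = 142.25 mm.
142.25 − 2·10 = 122.25; ÷3 gives d = 40.75 mm.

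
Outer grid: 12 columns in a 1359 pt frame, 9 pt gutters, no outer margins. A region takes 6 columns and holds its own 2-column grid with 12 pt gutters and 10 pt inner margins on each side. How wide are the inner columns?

12 columns + 11 gutters: 12c + 11·9 = 1359.
12c = 1359 − 99 = 1260, so c = 105 pt.
Span of 6: 6·105 + 5·9 = 630 + 45 = 675 pt.
Inner content = 675 − 2·10 = 655 pt.
2 columns + 1 gutter: 2d + 1·12 = 655.
2d = 655 − 12 = 643, so d = 321.5 pt.

321.5 pt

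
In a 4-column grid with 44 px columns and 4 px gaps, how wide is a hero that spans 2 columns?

92 px

Span of 2: 2·44 + 1·4 = 88 + 4 = 92 px.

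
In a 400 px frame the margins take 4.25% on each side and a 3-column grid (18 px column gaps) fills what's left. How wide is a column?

110 px

400 × (1 − 2·4.25%) = 400 × 91.5% = 366 px for the columns.
3c + 2·18 = 366 → 3c = 330 → c = 110 px.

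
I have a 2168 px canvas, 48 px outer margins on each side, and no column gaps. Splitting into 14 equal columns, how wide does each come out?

Inside the margins: 2168 − 96 = 2072 px.
With no column gaps, each column is 2072/14 = 148 px.

148 px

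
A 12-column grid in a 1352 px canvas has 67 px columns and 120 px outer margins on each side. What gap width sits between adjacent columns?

28 px

Inside the margins: 1352 − 240 = 1112 px.
Columns use 804 px, leaving 308 px across 11 gaps = 28 px each.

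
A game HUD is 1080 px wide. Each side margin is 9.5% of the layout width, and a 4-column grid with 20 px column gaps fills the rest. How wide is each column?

Each margin = 9.5% of 1080 = 102.6 px; content = 1080 − 2·102.6 = 874.8 px.
4c + 3·20 = 874.8 → 4c = 814.8 → c = 203.7 px.

203.7 px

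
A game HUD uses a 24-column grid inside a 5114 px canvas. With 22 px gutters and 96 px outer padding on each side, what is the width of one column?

184 px

Inside the margins: 5114 − 192 = 4922 px.
24 columns + 23 gutters: 24c + 23·22 = 4922.
24c = 4922 − 506 = 4416, so c = 184 px.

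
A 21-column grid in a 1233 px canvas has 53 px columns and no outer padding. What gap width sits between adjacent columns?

6 px

21·53 + 20g = 1233 → 20g = 120 → g = 6 px.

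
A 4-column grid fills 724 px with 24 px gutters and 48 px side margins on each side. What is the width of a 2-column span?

Take off 96 px of margins, leaving 628 px.
4c + 3·24 = 628 → 4c = 556 → c = 139 px.
2 columns plus 1 gutter: 278 + 24 = 302 px.

302 px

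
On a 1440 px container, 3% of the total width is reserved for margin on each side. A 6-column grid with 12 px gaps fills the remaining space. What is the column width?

215.6 px

Each margin = 3% of 1440 = 43.2 px; content = 1440 − 2·43.2 = 1353.6 px.
1353.6 − 5·12 = 1293.6; ÷6 gives c = 215.6 px.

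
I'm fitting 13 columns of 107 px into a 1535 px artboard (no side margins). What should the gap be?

12 px

13·107 + 12g = 1535 → 12g = 144 → g = 12 px.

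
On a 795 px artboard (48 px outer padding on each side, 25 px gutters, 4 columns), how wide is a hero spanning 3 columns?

518 px

Content width = 795 − 2·48 = 699 px.
699 − 3·25 = 624; ÷4 gives c = 156 px.
3-column span = 3·156 + 2·25 = 518 px.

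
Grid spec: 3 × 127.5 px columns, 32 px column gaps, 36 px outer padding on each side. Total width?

518.5 px

Adding margins, columns and gutters: 72 + 382.5 + 64 = 518.5 px.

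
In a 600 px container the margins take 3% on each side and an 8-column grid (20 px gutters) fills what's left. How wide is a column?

53 px

600 × (1 − 2·3%) = 600 × 94% = 564 px for the columns.
8 columns + 7 gutters: 8c + 7·20 = 564.
8c = 564 − 140 = 424, so c = 53 px.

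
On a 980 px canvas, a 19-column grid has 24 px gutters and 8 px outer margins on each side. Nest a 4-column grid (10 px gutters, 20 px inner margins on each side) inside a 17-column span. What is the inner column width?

Inside the margins: 980 − 16 = 964 px.
19 columns + 18 gutters: 19c + 18·24 = 964.
19c = 964 − 432 = 532, so c = 28 px.
17 columns plus 16 gutters: 476 + 384 = 860 px.
Inner content = 860 − 2·20 = 820 px.
4 columns + 3 gutters: 4d + 3·10 = 820.
4d = 820 − 30 = 790, so d = 197.5 px.

197.5 px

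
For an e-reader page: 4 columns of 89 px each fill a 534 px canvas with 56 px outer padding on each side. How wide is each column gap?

22 px

Content width = 534 − 2·56 = 422 px.
4·89 + 3g = 422 → 3g = 66 → g = 22 px.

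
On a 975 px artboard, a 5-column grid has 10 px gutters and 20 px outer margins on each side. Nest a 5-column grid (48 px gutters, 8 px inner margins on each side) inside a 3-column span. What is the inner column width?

Outer content = 975 − 2·20 = 935 px.
5c + 4·10 = 935 → 5c = 895 → c = 179 px.
3 columns plus 2 gutters: 537 + 20 = 557 px.
Inner content = 557 − 2·8 = 541 px.
541 − 4·48 = 349; ÷5 gives d = 69.8 px.

69.8 px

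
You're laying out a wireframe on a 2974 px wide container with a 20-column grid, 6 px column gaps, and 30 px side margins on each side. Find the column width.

140 px

Content width = 2974 − 2·30 = 2914 px.
2914 − 19·6 = 2800; ÷20 gives c = 140 px.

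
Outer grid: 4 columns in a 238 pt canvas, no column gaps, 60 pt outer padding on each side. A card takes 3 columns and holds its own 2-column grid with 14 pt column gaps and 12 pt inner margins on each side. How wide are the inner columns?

25.25 pt

Outer content = 238 − 2·60 = 118 pt.
118 / 4 = 29.5 pt per column.
3-column span = 3·29.5 = 88.5 pt.
Inner content = 88.5 − 2·12 = 64.5 pt.
2d + 1·14 = 64.5 → 2d = 50.5 → d = 25.25 pt.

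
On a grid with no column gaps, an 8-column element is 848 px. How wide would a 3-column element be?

With no column gaps, each column is 848/8 = 106 px.
3-column span = 3·106 = 318 px.

318 px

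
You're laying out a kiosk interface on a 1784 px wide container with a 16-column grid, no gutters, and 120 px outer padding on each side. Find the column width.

Inside the margins: 1784 − 240 = 1544 px.
1544 / 16 = 96.5 px per column.

96.5 px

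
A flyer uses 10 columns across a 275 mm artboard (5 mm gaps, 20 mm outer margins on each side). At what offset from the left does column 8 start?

Inside the margins: 275 − 40 = 235 mm.
Subtracting 9 gaps of 5 leaves 190 for 10 columns, so c = 19 mm.
Each column+gutter stride is 24 mm; 7 of them past the 20 mm margin is 20 + 168 = 188 mm.

188 mm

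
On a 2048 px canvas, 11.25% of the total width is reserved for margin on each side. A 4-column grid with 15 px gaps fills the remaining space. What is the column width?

385.55 px

Each margin = 11.25% of 2048 = 230.4 px; content = 2048 − 2·230.4 = 1587.2 px.
1587.2 − 3·15 = 1542.2; ÷4 gives c = 385.55 px.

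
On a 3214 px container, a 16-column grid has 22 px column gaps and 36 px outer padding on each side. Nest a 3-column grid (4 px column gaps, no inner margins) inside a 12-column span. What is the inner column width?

Subtract both margins: 3214 − 2·36 = 3142 px.
Subtracting 15 column gaps of 22 leaves 2812 for 16 columns, so c = 175.75 px.
12-column span = 12·175.75 + 11·22 = 2351 px.
Subtracting 2 column gaps of 4 leaves 2343 for 3 columns, so d = 781 px.

781 px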